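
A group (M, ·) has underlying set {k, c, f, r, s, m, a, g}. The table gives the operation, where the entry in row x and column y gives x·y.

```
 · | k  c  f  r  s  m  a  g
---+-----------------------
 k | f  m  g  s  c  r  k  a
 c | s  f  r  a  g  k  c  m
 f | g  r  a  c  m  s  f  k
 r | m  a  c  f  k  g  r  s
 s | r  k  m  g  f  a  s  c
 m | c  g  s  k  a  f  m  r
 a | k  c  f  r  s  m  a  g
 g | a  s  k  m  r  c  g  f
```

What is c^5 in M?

c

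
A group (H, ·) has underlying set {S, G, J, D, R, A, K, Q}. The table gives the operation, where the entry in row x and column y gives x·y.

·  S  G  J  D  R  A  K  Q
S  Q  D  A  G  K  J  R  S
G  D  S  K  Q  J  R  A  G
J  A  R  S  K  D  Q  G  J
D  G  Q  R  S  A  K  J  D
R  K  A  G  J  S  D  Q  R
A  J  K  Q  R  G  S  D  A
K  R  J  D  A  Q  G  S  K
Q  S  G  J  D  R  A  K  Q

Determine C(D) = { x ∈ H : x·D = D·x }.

{D, G, Q, S}

Compare row D with column D entry by entry.
G·D = Q = D·G, so G commutes with D.
K·D = A but D·K = J, so K does not.
Collecting the elements that commute with D: C(D) = {D, G, Q, S}.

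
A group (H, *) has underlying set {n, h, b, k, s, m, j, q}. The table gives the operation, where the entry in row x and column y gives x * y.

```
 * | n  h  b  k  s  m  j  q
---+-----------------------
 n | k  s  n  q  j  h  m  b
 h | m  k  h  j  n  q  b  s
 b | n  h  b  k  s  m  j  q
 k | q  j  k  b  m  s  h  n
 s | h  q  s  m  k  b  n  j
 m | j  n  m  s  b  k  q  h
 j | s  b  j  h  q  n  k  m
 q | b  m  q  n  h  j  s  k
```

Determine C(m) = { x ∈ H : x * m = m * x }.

Compare row m with column m entry by entry.
k * m = s = m * k, so k commutes with m.
j * m = n but m * j = q, so j does not.
Collecting the elements that commute with m: C(m) = {b, k, m, s}.
(Structurally, H here is isomorphic to the quaternion group Q_8.)

{b, k, m, s}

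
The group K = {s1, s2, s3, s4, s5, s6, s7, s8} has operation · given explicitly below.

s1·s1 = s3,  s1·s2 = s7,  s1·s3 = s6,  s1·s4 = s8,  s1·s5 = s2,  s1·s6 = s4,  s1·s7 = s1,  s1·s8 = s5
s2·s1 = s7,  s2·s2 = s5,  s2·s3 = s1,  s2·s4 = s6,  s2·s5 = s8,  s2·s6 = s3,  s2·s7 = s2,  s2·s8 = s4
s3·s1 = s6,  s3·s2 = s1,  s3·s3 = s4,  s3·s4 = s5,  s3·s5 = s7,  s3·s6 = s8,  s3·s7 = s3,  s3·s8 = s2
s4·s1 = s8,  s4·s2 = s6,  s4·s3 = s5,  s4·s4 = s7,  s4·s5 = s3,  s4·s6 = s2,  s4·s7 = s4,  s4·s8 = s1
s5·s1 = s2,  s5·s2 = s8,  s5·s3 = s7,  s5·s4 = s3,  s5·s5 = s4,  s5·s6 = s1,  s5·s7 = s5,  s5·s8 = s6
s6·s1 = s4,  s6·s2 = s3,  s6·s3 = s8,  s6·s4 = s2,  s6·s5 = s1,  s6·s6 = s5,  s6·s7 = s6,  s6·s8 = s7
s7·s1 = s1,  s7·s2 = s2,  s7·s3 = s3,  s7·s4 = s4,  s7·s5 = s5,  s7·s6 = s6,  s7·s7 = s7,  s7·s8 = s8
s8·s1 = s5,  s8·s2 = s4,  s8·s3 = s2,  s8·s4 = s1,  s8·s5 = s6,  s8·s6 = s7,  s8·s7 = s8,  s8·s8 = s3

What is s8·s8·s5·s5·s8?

s6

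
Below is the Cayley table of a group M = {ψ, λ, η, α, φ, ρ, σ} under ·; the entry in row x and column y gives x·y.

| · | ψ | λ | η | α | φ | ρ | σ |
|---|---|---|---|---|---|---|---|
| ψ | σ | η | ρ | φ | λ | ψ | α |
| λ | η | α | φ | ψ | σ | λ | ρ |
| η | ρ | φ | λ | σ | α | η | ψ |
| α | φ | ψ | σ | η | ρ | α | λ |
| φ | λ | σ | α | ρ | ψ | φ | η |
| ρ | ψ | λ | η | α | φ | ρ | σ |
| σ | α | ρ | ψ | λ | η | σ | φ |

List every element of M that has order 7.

Identity is ρ. Compute the order of each non-identity element by repeated multiplication:
  ψ: ψ → σ → α → φ → λ → η → ρ  (order 7)
  λ: λ → α → ψ → η → φ → σ → ρ  (order 7)
  η: η → λ → φ → α → σ → ψ → ρ  (order 7)
  α: α → η → σ → λ → ψ → φ → ρ  (order 7)
  φ: φ → ψ → λ → σ → η → α → ρ  (order 7)
  σ: σ → φ → η → ψ → α → λ → ρ  (order 7)
Elements of order 7: {α, η, λ, σ, φ, ψ}.

{α, η, λ, σ, φ, ψ}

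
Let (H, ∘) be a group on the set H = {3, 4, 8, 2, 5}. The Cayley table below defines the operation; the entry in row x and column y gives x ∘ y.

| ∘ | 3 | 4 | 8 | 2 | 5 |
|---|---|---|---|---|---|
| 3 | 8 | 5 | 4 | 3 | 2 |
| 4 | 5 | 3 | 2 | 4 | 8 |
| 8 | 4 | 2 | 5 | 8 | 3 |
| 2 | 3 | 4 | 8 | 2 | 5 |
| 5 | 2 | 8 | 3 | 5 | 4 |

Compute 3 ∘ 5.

Read row 3, column 5: 3 ∘ 5 = 2.

2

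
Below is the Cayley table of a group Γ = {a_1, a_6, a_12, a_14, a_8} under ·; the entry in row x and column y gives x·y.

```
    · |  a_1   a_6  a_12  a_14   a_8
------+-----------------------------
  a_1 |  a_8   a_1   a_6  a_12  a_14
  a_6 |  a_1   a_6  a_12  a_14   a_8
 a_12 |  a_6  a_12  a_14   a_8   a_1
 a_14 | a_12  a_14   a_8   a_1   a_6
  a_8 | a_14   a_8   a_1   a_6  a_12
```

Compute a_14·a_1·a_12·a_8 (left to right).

a_6

a_14·a_1 = a_12
a_12·a_12 = a_14
a_14·a_8 = a_6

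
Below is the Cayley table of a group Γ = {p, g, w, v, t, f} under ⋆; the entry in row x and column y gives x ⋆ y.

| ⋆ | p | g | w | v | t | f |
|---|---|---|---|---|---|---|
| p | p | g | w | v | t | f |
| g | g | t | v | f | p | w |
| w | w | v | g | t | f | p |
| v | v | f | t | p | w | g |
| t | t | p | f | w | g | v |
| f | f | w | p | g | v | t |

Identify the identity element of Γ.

p

The identity e satisfies e ⋆ x = x for all x, so its row in the table reproduces the column headers.
Row p reads: p, g, w, v, t, f — exactly the header order. So p is the identity.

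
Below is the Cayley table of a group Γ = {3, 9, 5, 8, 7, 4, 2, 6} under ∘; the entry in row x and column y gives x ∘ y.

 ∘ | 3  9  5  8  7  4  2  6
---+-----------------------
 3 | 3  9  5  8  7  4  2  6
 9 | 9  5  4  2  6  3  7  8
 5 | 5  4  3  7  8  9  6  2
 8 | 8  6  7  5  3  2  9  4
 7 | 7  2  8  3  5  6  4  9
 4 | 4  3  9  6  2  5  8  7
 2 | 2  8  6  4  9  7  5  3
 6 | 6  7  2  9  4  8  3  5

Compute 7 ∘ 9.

Read row 7, column 9: 7 ∘ 9 = 2.

2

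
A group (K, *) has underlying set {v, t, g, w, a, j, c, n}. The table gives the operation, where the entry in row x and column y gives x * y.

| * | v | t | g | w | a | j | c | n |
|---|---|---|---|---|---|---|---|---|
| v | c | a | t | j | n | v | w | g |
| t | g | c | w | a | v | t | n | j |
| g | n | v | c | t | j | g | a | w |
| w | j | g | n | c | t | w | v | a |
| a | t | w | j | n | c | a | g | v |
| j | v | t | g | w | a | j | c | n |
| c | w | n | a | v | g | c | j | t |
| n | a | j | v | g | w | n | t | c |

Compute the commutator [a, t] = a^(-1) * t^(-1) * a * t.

c

Identity is j; from the table a^(-1) = g and t^(-1) = n.
g * n = w
w * a = t
t * t = c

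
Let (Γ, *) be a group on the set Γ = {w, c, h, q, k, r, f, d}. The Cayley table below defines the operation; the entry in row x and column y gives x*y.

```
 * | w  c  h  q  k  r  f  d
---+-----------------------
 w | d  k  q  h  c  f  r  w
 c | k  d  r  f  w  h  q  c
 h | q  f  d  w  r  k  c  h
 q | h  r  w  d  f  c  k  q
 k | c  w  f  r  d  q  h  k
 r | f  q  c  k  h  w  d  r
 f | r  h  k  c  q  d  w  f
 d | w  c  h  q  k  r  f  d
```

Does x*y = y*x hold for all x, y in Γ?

r*k = h but k*r = q.
Since r and k do not commute, Γ is not abelian.

No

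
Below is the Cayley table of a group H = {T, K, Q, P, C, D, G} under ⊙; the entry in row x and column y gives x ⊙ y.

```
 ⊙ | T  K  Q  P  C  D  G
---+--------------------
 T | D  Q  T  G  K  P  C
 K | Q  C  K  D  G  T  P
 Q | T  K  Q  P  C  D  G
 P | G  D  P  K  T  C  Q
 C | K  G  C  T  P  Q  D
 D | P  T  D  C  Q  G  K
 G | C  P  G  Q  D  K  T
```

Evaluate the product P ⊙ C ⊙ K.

P ⊙ C = T
T ⊙ K = Q

Q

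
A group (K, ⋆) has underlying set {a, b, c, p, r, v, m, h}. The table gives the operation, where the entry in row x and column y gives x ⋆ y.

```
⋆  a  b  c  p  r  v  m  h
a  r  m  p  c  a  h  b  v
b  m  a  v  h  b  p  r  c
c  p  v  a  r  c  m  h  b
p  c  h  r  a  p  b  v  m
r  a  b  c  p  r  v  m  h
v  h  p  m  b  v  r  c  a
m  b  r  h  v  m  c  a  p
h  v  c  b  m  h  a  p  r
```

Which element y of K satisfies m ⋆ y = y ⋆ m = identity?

b

First locate the identity: row r matches the header, so r is the identity.
Scan row m for r: m ⋆ b = r. Hence m^(-1) = b.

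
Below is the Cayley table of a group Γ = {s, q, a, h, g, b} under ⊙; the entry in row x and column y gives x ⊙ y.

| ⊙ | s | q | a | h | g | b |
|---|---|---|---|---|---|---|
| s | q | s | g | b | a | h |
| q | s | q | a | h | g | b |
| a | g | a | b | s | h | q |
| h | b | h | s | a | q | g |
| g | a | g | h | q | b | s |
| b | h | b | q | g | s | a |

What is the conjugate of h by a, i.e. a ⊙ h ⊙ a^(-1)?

h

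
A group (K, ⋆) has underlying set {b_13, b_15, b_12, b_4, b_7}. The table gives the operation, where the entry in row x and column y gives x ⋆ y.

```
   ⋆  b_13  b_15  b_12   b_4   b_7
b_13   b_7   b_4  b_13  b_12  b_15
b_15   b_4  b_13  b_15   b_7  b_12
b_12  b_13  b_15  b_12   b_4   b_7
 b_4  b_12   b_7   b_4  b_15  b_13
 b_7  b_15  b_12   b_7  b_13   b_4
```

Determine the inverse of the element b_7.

b_15

First locate the identity: row b_12 matches the header, so b_12 is the identity.
Scan row b_7 for b_12: b_7 ⋆ b_15 = b_12. Hence b_7^(-1) = b_15.
(Structurally, K here is isomorphic to the cyclic group Z_5.)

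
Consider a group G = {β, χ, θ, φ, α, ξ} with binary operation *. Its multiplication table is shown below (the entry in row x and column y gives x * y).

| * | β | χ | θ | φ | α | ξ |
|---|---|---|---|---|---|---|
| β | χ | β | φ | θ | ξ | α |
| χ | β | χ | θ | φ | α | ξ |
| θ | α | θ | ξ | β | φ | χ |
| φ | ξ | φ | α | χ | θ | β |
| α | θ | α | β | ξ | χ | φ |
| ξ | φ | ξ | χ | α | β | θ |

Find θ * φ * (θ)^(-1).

α

The identity is χ. In row θ, the entry χ sits in column ξ, so θ^(-1) = ξ.
θ * φ = β
β * ξ = α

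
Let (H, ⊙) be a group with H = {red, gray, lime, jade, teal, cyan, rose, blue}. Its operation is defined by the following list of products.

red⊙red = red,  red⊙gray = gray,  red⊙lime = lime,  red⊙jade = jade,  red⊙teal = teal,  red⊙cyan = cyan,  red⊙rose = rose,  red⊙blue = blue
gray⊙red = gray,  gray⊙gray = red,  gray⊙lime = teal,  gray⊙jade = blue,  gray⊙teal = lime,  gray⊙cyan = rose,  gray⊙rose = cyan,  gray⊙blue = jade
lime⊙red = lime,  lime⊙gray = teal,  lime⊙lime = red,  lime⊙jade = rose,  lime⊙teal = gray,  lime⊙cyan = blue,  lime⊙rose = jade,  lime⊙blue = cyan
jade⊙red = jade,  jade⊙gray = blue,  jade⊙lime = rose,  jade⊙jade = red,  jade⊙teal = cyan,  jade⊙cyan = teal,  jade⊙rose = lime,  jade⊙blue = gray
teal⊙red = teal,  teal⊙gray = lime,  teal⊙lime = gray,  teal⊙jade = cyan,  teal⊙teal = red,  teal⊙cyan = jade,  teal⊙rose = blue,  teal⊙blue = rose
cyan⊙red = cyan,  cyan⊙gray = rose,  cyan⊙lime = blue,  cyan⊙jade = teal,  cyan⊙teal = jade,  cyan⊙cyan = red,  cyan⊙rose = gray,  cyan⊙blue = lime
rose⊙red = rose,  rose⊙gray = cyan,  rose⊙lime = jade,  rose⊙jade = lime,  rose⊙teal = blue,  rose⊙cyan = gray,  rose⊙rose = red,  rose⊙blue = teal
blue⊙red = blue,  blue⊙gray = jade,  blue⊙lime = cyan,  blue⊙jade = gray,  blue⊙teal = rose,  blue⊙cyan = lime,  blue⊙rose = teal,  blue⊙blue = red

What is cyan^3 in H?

cyan

cyan^1 = cyan
cyan^2 = cyan ⊙ cyan = red
cyan^3 = red ⊙ cyan = cyan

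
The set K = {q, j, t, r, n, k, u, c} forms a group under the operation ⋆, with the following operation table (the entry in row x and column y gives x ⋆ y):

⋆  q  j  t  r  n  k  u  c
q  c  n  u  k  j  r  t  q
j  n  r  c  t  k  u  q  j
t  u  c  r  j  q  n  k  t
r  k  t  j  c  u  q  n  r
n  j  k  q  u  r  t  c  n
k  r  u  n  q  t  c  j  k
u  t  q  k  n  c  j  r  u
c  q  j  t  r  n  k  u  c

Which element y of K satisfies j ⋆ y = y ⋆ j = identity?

First locate the identity: row c matches the header, so c is the identity.
Scan row j for c: j ⋆ t = c. Hence j^(-1) = t.
(Structurally, K here is isomorphic to Z_2 x Z_4.)

t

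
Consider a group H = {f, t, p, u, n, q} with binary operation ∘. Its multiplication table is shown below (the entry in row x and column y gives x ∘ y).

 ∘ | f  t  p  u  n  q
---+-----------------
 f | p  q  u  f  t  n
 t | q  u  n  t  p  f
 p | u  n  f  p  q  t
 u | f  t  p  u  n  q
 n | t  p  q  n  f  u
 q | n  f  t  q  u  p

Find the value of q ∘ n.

Read row q, column n: q ∘ n = u.

u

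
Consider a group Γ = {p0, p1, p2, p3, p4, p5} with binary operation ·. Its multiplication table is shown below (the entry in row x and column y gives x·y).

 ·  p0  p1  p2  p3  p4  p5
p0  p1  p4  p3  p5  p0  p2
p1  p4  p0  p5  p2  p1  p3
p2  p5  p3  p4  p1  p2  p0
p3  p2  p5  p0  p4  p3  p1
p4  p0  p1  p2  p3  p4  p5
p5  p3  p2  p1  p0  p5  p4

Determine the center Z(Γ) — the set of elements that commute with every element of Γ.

{p4}

An element z is central iff its row equals its column in the table.
For p1: p1·p3 = p2 ≠ p5 = p3·p1, so p1 ∉ Z.
Checking each element this way leaves Z(Γ) = {p4}.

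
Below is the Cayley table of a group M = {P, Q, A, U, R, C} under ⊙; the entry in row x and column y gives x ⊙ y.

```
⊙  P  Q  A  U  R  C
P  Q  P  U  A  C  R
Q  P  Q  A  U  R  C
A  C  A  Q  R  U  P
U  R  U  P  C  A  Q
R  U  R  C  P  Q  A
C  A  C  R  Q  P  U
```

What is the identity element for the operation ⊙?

Q

The identity e satisfies e ⊙ x = x for all x, so its row in the table reproduces the column headers.
Row Q reads: P, Q, A, U, R, C — exactly the header order. So Q is the identity.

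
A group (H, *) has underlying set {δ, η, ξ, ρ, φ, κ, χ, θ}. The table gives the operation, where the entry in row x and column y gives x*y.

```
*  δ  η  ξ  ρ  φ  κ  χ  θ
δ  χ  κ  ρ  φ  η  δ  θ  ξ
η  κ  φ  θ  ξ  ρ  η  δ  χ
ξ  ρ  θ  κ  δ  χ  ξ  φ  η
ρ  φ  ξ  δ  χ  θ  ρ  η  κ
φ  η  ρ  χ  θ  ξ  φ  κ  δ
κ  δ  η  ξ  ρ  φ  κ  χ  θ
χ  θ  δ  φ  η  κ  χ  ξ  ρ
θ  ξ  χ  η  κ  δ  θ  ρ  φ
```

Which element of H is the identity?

The identity e satisfies e*x = x for all x, so its row in the table reproduces the column headers.
Row κ reads: δ, η, ξ, ρ, φ, κ, χ, θ — exactly the header order. So κ is the identity.

κ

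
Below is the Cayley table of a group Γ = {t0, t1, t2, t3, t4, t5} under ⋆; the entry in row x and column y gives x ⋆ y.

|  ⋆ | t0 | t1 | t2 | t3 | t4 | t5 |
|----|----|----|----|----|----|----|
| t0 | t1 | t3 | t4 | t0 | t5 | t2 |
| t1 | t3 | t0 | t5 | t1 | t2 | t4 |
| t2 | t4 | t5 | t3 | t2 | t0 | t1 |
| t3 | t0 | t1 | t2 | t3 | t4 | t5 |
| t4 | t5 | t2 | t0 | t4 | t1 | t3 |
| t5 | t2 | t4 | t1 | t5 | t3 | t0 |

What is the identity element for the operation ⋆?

t3

The identity e satisfies e ⋆ x = x for all x, so its row in the table reproduces the column headers.
Row t3 reads: t0, t1, t2, t3, t4, t5 — exactly the header order. So t3 is the identity.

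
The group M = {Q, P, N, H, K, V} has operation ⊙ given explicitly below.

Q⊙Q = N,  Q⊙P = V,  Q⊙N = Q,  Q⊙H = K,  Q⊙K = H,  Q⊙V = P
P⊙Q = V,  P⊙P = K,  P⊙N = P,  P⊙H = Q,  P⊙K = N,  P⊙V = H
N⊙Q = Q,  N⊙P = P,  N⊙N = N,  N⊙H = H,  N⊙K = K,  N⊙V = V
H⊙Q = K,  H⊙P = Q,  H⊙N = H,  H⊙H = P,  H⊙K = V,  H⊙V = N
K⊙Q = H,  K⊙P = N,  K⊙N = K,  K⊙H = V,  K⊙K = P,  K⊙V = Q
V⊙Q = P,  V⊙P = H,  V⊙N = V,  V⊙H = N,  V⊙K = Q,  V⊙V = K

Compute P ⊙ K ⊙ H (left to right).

P ⊙ K = N
N ⊙ H = H
(Structurally, M here is isomorphic to the cyclic group Z_6.)

H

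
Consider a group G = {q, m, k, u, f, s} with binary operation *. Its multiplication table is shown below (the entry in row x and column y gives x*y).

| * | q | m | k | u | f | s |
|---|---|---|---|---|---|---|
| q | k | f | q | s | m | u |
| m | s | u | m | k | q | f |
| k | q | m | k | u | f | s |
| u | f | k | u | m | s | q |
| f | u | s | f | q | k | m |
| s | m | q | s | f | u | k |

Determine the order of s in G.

The identity element is k (its row matches the header).
s^1 = s
s^2 = s*s = k
The first power of s equal to the identity is s^2, so ord(s) = 2.

2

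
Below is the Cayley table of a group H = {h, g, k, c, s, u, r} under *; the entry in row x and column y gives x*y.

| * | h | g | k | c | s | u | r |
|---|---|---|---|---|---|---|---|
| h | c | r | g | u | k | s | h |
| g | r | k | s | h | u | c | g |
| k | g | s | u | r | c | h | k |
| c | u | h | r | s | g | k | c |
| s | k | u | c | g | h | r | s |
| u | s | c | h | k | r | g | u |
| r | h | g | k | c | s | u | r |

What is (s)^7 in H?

r

s^1 = s
s^2 = s*s = h
s^3 = h*s = k
s^4 = k*s = c
s^5 = c*s = g
s^6 = g*s = u
s^7 = u*s = r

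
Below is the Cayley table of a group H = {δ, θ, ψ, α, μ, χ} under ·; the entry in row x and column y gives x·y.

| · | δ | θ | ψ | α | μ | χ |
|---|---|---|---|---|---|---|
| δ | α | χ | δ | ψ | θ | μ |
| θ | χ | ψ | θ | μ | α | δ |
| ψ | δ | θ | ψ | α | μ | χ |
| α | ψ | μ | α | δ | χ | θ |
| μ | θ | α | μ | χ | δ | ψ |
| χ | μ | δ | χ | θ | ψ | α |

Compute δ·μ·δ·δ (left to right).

δ·μ = θ
θ·δ = χ
χ·δ = μ

μ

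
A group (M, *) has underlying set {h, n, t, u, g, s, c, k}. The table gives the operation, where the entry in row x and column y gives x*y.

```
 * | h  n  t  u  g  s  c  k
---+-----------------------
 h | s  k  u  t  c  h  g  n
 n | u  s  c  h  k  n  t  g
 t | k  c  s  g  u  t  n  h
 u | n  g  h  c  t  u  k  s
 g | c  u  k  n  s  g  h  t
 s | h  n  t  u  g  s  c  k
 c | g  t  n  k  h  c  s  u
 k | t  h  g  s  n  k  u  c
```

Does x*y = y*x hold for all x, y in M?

No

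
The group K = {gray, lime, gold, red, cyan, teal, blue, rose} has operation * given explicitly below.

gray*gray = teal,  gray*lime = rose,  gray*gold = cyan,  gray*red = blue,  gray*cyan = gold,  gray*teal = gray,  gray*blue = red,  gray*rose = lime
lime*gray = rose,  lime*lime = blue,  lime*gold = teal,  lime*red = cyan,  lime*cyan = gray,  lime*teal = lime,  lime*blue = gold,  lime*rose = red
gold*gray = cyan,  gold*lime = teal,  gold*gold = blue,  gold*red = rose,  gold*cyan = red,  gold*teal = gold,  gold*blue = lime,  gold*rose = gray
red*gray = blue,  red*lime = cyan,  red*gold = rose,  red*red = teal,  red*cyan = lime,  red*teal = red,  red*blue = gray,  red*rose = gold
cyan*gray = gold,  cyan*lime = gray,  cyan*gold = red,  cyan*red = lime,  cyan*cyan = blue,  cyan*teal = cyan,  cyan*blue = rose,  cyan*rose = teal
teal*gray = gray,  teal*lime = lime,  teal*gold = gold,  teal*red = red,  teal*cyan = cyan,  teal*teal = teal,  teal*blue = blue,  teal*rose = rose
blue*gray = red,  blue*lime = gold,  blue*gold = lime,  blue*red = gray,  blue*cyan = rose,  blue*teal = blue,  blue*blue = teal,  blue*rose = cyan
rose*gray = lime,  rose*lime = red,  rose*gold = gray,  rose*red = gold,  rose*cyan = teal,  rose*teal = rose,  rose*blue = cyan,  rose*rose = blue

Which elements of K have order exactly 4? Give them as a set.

{cyan, gold, lime, rose}

Identity is teal. Compute the order of each non-identity element by repeated multiplication:
  gray: gray → teal  (order 2)
  lime: lime → blue → gold → teal  (order 4)
  gold: gold → blue → lime → teal  (order 4)
  red: red → teal  (order 2)
  cyan: cyan → blue → rose → teal  (order 4)
  blue: blue → teal  (order 2)
  rose: rose → blue → cyan → teal  (order 4)
Elements of order 4: {cyan, gold, lime, rose}.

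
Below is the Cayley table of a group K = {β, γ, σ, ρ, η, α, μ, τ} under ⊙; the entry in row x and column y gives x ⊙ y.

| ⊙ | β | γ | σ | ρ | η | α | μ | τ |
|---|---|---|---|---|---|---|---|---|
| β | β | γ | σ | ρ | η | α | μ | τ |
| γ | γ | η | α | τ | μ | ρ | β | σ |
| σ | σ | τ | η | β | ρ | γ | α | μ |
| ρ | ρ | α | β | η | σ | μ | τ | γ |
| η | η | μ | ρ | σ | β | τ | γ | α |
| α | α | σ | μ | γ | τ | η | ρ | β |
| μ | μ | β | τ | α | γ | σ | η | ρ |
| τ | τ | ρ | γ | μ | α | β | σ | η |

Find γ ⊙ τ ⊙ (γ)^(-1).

The identity is β. In row γ, the entry β sits in column μ, so γ^(-1) = μ.
γ ⊙ τ = σ
σ ⊙ μ = α

α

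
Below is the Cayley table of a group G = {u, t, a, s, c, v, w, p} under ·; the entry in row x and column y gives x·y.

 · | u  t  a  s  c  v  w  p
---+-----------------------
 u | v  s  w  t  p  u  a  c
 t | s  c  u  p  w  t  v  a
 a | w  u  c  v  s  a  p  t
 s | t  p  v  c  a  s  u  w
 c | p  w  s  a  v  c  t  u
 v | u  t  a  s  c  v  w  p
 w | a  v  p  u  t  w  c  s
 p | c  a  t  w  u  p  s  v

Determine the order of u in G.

2

The identity element is v (its row matches the header).
u^1 = u
u^2 = u·u = v
The first power of u equal to the identity is u^2, so ord(u) = 2.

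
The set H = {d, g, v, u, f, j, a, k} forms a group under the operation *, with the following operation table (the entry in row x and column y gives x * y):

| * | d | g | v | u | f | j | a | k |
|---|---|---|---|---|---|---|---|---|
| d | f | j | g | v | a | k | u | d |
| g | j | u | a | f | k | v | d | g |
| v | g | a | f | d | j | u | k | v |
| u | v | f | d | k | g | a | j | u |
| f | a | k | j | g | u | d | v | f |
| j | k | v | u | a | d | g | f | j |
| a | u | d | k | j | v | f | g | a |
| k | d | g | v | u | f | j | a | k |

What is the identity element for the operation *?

The identity e satisfies e * x = x for all x, so its row in the table reproduces the column headers.
Row k reads: d, g, v, u, f, j, a, k — exactly the header order. So k is the identity.

k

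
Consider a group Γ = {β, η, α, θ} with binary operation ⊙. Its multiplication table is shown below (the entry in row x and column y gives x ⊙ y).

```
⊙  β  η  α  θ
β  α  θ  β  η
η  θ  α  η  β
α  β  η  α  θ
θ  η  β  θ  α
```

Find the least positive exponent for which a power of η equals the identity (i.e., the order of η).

2

The identity element is α (its row matches the header).
η^1 = η
η^2 = η ⊙ η = α
The first power of η equal to the identity is η^2, so ord(η) = 2.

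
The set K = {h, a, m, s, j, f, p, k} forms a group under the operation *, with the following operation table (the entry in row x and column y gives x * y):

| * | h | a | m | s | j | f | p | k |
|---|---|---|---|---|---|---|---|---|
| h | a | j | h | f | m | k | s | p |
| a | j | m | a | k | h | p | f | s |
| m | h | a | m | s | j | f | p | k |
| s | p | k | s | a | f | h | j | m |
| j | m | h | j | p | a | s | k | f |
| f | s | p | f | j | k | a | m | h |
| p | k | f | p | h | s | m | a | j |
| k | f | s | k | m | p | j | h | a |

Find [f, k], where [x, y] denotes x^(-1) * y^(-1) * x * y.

a

Identity is m; from the table f^(-1) = p and k^(-1) = s.
p * s = h
h * f = k
k * k = a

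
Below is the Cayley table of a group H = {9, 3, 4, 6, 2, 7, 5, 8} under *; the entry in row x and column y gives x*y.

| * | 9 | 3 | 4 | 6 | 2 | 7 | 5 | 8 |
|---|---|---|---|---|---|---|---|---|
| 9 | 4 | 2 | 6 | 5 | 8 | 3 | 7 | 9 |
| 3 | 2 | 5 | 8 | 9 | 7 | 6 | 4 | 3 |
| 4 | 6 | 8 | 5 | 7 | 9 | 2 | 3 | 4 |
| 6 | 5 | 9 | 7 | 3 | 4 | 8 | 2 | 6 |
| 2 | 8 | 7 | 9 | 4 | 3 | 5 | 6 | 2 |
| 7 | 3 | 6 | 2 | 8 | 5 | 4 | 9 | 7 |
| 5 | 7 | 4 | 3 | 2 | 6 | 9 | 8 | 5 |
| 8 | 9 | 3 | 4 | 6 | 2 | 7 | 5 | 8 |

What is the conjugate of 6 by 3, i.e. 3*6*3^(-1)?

6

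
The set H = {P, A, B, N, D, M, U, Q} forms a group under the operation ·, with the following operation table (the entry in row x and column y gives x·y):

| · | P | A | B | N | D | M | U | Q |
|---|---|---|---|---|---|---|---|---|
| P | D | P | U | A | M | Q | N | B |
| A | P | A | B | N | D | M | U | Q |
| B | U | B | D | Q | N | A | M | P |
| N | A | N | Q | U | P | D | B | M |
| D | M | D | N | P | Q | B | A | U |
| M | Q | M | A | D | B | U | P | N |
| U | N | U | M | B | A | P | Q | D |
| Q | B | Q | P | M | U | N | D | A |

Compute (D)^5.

D^1 = D
D^2 = D·D = Q
D^3 = Q·D = U
D^4 = U·D = A
D^5 = A·D = D

D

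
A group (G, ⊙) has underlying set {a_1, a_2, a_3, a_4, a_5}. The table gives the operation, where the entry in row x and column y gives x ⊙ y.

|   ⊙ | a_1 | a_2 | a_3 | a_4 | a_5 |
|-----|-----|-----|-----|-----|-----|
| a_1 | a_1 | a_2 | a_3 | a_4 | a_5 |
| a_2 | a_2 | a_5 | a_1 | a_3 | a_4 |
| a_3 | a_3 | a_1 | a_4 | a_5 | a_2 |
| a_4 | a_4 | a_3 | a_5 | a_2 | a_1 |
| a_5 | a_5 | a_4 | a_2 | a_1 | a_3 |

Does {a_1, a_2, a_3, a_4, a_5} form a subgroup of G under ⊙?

Yes

{a_1, a_2, a_3, a_4, a_5} contains the identity a_1.
Checking products: every product of two elements of {a_1, a_2, a_3, a_4, a_5} (read from the table) lies in {a_1, a_2, a_3, a_4, a_5}, so the set is closed.
In a finite group, a nonempty closed subset is a subgroup. So {a_1, a_2, a_3, a_4, a_5} ≤ G.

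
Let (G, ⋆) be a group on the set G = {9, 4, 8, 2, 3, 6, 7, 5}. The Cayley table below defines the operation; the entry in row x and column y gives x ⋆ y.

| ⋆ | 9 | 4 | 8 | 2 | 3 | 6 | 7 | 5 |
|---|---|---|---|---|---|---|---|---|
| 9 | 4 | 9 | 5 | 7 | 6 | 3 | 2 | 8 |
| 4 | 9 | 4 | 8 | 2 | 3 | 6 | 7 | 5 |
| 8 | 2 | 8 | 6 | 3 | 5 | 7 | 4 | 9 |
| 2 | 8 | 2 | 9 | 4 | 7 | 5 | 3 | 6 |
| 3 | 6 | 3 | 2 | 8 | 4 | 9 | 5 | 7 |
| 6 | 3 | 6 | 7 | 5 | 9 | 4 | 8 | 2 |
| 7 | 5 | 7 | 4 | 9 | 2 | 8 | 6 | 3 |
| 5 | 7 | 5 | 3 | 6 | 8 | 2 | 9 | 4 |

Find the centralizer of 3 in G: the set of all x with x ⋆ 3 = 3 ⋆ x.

Compare row 3 with column 3 entry by entry.
6 ⋆ 3 = 9 = 3 ⋆ 6, so 6 commutes with 3.
8 ⋆ 3 = 5 but 3 ⋆ 8 = 2, so 8 does not.
Collecting the elements that commute with 3: C(3) = {3, 4, 6, 9}.

{3, 4, 6, 9}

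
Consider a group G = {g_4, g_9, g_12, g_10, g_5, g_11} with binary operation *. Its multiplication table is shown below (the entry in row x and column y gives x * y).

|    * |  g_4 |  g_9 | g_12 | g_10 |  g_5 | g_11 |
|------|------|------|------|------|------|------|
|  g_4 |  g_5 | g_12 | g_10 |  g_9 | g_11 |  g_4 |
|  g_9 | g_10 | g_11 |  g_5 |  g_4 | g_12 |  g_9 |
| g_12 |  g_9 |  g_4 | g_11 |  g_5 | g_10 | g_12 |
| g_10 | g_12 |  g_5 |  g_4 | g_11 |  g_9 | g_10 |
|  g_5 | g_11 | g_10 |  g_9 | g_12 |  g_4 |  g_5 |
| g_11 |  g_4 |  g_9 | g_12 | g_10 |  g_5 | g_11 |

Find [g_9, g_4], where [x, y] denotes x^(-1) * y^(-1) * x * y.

g_5

Identity is g_11; from the table g_9^(-1) = g_9 and g_4^(-1) = g_5.
g_9 * g_5 = g_12
g_12 * g_9 = g_4
g_4 * g_4 = g_5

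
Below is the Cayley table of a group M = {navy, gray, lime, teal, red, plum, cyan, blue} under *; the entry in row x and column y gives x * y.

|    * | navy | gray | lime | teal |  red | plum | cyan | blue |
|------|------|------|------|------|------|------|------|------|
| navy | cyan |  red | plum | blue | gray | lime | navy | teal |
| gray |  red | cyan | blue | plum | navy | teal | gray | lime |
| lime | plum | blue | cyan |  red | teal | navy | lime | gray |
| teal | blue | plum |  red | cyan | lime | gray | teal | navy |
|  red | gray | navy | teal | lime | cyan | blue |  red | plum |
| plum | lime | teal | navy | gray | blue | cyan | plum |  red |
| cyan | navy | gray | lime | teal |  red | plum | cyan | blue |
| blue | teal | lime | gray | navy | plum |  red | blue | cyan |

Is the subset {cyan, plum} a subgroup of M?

{cyan, plum} contains the identity cyan.
Checking products: every product of two elements of {cyan, plum} (read from the table) lies in {cyan, plum}, so the set is closed.
In a finite group, a nonempty closed subset is a subgroup. So {cyan, plum} ≤ M.

Yes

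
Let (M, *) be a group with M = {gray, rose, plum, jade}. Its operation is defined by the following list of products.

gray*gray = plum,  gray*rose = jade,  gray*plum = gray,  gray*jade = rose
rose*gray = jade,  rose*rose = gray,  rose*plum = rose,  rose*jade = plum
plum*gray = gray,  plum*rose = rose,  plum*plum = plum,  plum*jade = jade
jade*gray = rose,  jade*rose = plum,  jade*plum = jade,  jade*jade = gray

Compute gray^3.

gray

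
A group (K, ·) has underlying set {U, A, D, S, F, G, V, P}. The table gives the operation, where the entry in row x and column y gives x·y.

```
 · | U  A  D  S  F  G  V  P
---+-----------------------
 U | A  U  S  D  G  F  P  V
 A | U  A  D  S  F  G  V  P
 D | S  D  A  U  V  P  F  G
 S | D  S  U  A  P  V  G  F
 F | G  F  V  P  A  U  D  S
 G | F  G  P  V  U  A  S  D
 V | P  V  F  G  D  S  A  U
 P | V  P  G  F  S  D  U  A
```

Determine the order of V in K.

2

The identity element is A (its row matches the header).
V^1 = V
V^2 = V·V = A
The first power of V equal to the identity is V^2, so ord(V) = 2.
(Structurally, K here is isomorphic to the elementary abelian group (Z_2)^3.)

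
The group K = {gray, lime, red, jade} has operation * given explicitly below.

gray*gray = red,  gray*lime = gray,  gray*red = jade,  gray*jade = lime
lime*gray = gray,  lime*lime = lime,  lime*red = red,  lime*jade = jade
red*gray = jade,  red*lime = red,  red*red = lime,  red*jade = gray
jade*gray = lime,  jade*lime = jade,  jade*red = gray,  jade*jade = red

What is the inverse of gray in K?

jade

First locate the identity: row lime matches the header, so lime is the identity.
Scan row gray for lime: gray*jade = lime. Hence gray^(-1) = jade.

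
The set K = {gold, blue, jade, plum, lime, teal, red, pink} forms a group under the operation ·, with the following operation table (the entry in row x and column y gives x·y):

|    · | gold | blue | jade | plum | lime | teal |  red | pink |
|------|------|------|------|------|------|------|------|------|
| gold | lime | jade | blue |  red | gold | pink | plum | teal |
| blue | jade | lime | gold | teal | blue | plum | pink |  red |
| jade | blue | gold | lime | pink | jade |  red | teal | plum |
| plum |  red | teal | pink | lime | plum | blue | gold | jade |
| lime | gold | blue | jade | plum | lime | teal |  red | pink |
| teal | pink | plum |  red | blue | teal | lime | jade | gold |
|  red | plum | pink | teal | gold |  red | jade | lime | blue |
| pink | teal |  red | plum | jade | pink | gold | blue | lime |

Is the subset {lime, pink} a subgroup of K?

{lime, pink} contains the identity lime.
Checking products: every product of two elements of {lime, pink} (read from the table) lies in {lime, pink}, so the set is closed.
In a finite group, a nonempty closed subset is a subgroup. So {lime, pink} ≤ K.

Yes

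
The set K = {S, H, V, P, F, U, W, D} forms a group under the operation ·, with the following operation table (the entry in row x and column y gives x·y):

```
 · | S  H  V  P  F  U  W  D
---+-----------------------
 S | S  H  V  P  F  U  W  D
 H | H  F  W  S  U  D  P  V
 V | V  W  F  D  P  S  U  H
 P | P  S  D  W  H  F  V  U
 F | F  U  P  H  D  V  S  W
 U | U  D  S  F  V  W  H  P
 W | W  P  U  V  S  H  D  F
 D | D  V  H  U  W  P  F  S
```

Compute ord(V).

8

The identity element is S (its row matches the header).
V^1 = V
V^2 = V·V = F
V^3 = F·V = P
V^4 = P·V = D
V^5 = D·V = H
V^6 = H·V = W
V^7 = W·V = U
V^8 = U·V = S
The first power of V equal to the identity is V^8, so ord(V) = 8.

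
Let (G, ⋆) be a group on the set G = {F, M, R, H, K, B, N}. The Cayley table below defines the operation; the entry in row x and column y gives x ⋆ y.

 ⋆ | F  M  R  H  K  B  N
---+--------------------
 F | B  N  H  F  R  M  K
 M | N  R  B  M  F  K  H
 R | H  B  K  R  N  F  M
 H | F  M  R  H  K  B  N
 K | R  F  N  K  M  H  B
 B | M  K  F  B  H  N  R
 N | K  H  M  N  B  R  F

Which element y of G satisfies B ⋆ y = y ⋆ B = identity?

First locate the identity: row H matches the header, so H is the identity.
Scan row B for H: B ⋆ K = H. Hence B^(-1) = K.

K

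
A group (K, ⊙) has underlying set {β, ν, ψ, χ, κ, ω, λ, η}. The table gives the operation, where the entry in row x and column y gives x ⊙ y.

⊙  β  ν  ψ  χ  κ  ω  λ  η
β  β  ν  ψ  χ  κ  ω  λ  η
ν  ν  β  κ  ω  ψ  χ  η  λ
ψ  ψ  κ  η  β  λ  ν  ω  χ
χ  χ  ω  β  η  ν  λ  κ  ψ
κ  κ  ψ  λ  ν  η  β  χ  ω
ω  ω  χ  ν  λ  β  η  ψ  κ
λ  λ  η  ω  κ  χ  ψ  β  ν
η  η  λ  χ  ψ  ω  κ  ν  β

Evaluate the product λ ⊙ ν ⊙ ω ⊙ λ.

χ

λ ⊙ ν = η
η ⊙ ω = κ
κ ⊙ λ = χ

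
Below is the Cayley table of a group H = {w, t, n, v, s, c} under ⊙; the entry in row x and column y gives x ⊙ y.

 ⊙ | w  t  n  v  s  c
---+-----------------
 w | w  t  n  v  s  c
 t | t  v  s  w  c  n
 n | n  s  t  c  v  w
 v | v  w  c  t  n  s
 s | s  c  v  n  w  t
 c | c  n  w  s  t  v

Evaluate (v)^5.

t

v^1 = v
v^2 = v ⊙ v = t
v^3 = t ⊙ v = w
v^4 = w ⊙ v = v
v^5 = v ⊙ v = t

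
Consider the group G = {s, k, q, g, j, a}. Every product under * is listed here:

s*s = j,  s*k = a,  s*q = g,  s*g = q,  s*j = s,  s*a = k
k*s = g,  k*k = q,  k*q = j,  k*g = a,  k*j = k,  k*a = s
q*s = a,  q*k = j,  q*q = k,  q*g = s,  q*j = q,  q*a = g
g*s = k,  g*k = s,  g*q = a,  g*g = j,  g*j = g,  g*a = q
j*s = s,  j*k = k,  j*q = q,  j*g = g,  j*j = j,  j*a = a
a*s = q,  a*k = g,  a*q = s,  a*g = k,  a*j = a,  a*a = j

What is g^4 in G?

g^1 = g
g^2 = g * g = j
g^3 = j * g = g
g^4 = g * g = j

j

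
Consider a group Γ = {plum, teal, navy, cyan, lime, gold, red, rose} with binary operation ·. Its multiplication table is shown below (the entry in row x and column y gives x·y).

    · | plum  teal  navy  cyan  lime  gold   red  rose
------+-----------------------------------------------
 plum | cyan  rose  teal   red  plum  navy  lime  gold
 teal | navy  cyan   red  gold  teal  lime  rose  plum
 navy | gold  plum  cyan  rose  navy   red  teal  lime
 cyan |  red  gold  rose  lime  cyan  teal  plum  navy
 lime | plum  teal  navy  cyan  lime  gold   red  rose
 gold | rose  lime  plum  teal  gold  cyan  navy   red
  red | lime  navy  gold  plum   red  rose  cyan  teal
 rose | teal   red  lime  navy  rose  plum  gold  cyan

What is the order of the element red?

The identity element is lime (its row matches the header).
red^1 = red
red^2 = red·red = cyan
red^3 = cyan·red = plum
red^4 = plum·red = lime
The first power of red equal to the identity is red^4, so ord(red) = 4.
(Structurally, Γ here is isomorphic to the quaternion group Q_8.)

4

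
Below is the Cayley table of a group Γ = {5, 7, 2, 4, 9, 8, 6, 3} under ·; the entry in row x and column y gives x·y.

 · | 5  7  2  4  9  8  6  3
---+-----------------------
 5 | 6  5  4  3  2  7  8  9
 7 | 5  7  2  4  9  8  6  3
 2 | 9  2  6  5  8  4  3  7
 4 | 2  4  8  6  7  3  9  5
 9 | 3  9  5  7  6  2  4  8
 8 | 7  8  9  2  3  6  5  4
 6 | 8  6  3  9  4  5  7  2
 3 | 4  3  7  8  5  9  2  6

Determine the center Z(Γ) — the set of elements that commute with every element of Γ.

An element z is central iff its row equals its column in the table.
For 8: 8·9 = 3 ≠ 2 = 9·8, so 8 ∉ Z.
Checking each element this way leaves Z(Γ) = {6, 7}.

{6, 7}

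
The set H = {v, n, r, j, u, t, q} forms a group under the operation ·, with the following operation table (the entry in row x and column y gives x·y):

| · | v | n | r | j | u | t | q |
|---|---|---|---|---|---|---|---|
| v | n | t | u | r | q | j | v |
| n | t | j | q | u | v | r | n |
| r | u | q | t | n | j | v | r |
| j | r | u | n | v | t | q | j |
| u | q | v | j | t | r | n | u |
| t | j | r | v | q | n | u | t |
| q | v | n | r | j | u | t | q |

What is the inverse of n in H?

r

First locate the identity: row q matches the header, so q is the identity.
Scan row n for q: n·r = q. Hence n^(-1) = r.
(Structurally, H here is isomorphic to the cyclic group Z_7.)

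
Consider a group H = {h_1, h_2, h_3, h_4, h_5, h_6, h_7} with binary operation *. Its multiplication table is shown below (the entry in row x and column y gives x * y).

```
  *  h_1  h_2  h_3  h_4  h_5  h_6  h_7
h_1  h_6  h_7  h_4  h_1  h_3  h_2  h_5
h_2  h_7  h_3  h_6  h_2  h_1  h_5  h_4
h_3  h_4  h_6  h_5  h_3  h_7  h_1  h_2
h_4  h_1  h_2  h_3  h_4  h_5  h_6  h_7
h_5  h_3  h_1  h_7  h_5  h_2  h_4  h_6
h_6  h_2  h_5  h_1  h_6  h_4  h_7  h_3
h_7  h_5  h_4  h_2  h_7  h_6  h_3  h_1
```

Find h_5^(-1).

First locate the identity: row h_4 matches the header, so h_4 is the identity.
Scan row h_5 for h_4: h_5 * h_6 = h_4. Hence h_5^(-1) = h_6.

h_6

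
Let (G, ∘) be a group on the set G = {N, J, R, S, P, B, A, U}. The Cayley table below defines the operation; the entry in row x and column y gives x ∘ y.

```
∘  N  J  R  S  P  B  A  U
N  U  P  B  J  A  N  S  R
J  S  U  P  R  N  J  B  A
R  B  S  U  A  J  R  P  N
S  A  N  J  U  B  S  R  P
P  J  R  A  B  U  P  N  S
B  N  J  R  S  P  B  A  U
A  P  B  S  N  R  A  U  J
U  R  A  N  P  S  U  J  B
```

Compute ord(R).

4

The identity element is B (its row matches the header).
R^1 = R
R^2 = R ∘ R = U
R^3 = U ∘ R = N
R^4 = N ∘ R = B
The first power of R equal to the identity is R^4, so ord(R) = 4.
(Structurally, G here is isomorphic to the quaternion group Q_8.)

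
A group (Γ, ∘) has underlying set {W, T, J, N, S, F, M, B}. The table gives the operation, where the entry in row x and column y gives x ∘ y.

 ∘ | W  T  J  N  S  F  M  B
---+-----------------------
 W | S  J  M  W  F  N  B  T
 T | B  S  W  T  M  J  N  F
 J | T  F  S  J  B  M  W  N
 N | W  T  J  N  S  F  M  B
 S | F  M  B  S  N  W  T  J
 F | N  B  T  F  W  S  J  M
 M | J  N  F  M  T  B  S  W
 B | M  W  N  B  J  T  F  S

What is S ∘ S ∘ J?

J

S ∘ S = N
N ∘ J = J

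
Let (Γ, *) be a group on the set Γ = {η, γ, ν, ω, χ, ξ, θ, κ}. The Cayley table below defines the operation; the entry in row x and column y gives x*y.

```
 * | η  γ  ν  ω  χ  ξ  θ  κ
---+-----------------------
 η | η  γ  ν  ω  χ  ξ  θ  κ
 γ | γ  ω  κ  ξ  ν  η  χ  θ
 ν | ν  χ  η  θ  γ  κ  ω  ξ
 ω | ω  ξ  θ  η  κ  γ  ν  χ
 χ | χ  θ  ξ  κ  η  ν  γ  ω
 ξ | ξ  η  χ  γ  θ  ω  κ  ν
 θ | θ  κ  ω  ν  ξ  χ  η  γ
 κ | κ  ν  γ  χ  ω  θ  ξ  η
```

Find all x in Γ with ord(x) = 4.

Identity is η. Compute the order of each non-identity element by repeated multiplication:
  γ: γ → ω → ξ → η  (order 4)
  ν: ν → η  (order 2)
  ω: ω → η  (order 2)
  χ: χ → η  (order 2)
  ξ: ξ → ω → γ → η  (order 4)
  θ: θ → η  (order 2)
  κ: κ → η  (order 2)
Elements of order 4: {γ, ξ}.

{γ, ξ}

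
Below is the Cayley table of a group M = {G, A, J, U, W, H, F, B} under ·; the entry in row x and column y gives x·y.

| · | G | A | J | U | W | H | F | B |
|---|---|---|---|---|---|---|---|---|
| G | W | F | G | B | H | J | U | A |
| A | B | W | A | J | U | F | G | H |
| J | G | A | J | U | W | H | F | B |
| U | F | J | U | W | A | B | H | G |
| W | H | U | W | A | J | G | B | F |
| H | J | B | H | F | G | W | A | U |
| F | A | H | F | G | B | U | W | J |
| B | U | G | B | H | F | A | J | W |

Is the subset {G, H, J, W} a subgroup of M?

{G, H, J, W} contains the identity J.
Checking products: every product of two elements of {G, H, J, W} (read from the table) lies in {G, H, J, W}, so the set is closed.
In a finite group, a nonempty closed subset is a subgroup. So {G, H, J, W} ≤ M.
(Structurally, M here is isomorphic to the quaternion group Q_8.)

Yes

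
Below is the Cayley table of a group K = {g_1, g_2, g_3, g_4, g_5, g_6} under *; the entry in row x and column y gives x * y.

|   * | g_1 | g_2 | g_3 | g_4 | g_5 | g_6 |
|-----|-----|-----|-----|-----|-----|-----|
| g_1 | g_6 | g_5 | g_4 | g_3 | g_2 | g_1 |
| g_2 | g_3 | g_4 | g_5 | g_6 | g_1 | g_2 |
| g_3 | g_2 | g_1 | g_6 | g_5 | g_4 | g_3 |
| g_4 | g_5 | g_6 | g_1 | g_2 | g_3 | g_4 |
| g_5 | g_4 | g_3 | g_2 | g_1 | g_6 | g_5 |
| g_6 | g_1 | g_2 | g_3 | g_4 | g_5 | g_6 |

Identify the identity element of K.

The identity e satisfies e * x = x for all x, so its row in the table reproduces the column headers.
Row g_6 reads: g_1, g_2, g_3, g_4, g_5, g_6 — exactly the header order. So g_6 is the identity.

g_6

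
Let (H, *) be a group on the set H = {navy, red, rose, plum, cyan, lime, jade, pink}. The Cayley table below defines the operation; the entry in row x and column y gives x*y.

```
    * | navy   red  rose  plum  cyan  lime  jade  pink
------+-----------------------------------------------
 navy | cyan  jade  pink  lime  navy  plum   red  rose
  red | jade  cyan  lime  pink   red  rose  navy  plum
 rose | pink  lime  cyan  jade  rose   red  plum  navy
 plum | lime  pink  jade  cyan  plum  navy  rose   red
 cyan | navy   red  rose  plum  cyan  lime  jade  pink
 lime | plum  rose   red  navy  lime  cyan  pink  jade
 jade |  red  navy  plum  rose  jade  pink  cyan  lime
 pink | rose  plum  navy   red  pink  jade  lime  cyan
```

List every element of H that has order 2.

{jade, lime, navy, pink, plum, red, rose}

Identity is cyan. Compute the order of each non-identity element by repeated multiplication:
  navy: navy → cyan  (order 2)
  red: red → cyan  (order 2)
  rose: rose → cyan  (order 2)
  plum: plum → cyan  (order 2)
  lime: lime → cyan  (order 2)
  jade: jade → cyan  (order 2)
  pink: pink → cyan  (order 2)
Elements of order 2: {jade, lime, navy, pink, plum, red, rose}.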